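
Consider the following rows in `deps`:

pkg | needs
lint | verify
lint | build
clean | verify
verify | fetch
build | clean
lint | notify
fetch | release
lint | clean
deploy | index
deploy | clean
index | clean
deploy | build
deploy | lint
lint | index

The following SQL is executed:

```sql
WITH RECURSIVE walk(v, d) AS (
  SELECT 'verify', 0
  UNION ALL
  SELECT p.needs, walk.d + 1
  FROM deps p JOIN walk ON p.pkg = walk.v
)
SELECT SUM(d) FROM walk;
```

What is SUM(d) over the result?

3

Base: (verify, d=0).
Iteration 1: edges from {verify} -> (fetch, d=1).
Iteration 2: edges from {fetch} -> (release, d=2).
Iteration 3: no outgoing edges from {release}; recursion stops.
SUM(d) = 0 + 1 + 2 = 3.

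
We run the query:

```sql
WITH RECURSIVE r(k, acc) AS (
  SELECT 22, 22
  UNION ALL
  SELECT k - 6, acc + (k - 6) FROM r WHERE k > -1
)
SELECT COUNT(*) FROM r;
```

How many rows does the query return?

Base: k=22, acc=22.
Iteration 1: 22 > -1 holds -> k = 22 - 6 = 16, acc = 22 + 16 = 38.
Iteration 2: 16 > -1 holds -> k = 16 - 6 = 10, acc = 38 + 10 = 48.
Iteration 3: 10 > -1 holds -> k = 10 - 6 = 4, acc = 48 + 4 = 52.
Iteration 4: 4 > -1 holds -> k = 4 - 6 = -2, acc = 52 + -2 = 50.
Iteration 5: -2 > -1 fails; recursion stops.
Total rows emitted: 5.

5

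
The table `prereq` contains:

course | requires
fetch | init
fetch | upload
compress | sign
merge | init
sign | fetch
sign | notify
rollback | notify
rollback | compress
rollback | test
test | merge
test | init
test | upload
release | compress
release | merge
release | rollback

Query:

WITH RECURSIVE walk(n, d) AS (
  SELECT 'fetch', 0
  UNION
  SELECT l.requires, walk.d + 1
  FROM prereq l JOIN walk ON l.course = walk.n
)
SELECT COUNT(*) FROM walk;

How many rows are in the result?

Base: (fetch, d=0).
Iteration 1: edges from {fetch} -> (init, d=1), (upload, d=1).
Iteration 2: no outgoing edges from {init,upload}; recursion stops.
Total rows emitted: 3.

3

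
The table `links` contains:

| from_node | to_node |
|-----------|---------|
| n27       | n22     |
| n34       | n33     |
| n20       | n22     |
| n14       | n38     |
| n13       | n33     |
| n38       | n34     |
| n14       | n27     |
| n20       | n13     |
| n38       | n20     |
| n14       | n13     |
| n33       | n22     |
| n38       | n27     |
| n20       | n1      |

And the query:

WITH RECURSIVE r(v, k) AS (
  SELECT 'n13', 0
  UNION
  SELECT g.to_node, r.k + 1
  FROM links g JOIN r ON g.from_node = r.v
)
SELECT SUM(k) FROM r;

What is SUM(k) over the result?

Base: (n13, k=0).
Iteration 1: edges from {n13} -> (n33, k=1).
Iteration 2: edges from {n33} -> (n22, k=2).
Iteration 3: no outgoing edges from {n22}; recursion stops.
SUM(k) = 0 + 1 + 2 = 3.

3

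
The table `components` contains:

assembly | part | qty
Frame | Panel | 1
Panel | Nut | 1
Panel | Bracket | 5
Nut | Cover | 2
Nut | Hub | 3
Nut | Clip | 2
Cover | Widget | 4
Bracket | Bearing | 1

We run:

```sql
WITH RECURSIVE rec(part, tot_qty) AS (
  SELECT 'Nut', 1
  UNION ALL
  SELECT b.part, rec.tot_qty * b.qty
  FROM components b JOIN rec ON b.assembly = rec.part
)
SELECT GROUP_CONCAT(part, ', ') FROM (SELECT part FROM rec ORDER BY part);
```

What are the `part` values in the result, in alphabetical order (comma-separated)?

Base: (Nut, tot_qty=1).
Iteration 1: components of {Nut} -> Clip = 1*2 = 2, Cover = 1*2 = 2, Hub = 1*3 = 3.
Iteration 2: components of {Clip,Cover,Hub} -> Widget = 2*4 = 8.
Iteration 3: no further components; recursion stops.

Clip, Cover, Hub, Nut, Widget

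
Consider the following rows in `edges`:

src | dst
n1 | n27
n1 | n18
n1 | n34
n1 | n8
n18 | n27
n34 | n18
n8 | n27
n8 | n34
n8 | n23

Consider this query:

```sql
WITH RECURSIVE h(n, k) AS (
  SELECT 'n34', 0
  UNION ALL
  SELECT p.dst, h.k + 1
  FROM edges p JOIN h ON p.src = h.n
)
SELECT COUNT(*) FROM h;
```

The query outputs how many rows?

Base: (n34, k=0).
Iteration 1: edges from {n34} -> (n18, k=1).
Iteration 2: edges from {n18} -> (n27, k=2).
Iteration 3: no outgoing edges from {n27}; recursion stops.
Total rows emitted: 3.

3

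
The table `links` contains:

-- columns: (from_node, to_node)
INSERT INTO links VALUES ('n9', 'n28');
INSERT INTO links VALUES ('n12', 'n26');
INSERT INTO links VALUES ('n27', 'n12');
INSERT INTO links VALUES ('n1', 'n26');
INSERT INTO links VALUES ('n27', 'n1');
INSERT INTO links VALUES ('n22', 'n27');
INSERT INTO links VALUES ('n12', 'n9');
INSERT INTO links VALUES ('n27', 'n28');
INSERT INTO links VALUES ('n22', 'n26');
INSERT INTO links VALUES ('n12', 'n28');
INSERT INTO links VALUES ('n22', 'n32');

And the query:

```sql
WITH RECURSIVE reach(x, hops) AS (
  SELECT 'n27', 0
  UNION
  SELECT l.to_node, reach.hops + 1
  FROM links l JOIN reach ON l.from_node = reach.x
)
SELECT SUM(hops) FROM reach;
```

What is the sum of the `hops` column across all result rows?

Base: (n27, hops=0).
Iteration 1: edges from {n27} -> (n1, hops=1), (n12, hops=1), (n28, hops=1).
Iteration 2: edges from {n1,n12,n28} -> (n26, hops=2), (n28, hops=2), (n9, hops=2). [UNION drops 1 duplicate row(s)]
Iteration 3: edges from {n26,n28,n9} -> (n28, hops=3).
Iteration 4: no outgoing edges from {n28}; recursion stops.
SUM(hops) = 0 + 1 + 1 + 1 + 2 + 2 + 2 + 3 = 12.

12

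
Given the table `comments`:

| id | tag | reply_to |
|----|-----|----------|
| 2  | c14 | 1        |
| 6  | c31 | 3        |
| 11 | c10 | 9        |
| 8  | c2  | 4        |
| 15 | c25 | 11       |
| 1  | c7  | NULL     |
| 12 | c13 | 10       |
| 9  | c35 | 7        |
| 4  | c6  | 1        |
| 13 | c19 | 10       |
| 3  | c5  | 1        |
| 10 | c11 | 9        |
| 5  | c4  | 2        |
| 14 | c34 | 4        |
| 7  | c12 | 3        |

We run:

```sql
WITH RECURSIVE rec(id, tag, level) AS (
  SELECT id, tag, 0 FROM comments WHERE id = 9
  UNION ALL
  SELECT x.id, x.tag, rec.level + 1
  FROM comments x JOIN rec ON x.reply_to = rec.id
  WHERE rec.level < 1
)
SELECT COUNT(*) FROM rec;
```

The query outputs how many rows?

Base: id=9 (c35) at level 0.
Iteration 1: rows with reply_to in {9} -> c11 (id 10, level 1), c10 (id 11, level 1).
Iteration 2: level < 1 fails for all current rows; recursion stops.
Total rows emitted: 3.

3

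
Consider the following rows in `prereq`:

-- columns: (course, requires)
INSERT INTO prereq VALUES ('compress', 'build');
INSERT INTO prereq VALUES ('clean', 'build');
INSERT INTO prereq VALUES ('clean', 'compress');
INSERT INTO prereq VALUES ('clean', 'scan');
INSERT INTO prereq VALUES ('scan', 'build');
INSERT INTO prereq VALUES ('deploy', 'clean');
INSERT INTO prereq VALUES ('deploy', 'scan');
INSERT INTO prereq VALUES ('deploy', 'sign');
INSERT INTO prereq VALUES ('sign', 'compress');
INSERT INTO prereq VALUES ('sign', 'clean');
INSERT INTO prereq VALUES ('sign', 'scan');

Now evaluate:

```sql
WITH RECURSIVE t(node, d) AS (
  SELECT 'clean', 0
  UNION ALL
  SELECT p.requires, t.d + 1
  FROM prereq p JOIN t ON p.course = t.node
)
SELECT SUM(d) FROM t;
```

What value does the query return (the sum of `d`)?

7

Base: (clean, d=0).
Iteration 1: edges from {clean} -> (build, d=1), (compress, d=1), (scan, d=1).
Iteration 2: edges from {build,compress,scan} -> (build, d=2) x2. [UNION ALL keeps all 2 new rows, including repeats]
Iteration 3: no outgoing edges from {build}; recursion stops.
SUM(d) = 0 + 1 + 1 + 1 + 2 + 2 = 7.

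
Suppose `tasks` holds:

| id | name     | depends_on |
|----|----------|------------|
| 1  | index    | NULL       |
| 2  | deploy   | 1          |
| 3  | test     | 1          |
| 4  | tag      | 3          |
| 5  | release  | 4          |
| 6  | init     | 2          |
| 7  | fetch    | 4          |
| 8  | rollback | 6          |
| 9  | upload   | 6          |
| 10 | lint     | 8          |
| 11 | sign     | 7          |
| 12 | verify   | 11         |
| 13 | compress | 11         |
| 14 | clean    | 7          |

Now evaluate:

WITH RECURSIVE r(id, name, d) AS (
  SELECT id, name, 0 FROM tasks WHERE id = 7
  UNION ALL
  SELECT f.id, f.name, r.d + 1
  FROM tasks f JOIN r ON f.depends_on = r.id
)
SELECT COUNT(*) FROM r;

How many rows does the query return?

5

Base: id=7 (fetch) at d 0.
Iteration 1: rows with depends_on in {7} -> sign (id 11, d 1), clean (id 14, d 1).
Iteration 2: rows with depends_on in {11,14} -> verify (id 12, d 2), compress (id 13, d 2).
Iteration 3: no rows with depends_on in {12,13}; recursion stops.
Total rows emitted: 5.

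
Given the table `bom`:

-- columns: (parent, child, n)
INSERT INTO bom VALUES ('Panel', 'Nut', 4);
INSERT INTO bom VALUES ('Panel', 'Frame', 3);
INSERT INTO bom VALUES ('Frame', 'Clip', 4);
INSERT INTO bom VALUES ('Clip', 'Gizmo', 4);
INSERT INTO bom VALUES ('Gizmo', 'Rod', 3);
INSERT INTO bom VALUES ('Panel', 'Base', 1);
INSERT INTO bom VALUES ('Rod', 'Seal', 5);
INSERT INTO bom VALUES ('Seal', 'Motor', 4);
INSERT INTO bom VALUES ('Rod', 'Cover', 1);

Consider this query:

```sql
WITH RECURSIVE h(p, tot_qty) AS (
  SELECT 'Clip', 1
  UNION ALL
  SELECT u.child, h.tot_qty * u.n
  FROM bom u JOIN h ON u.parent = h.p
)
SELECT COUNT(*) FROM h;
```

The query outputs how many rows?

6

Base: (Clip, tot_qty=1).
Iteration 1: components of {Clip} -> Gizmo = 1*4 = 4.
Iteration 2: components of {Gizmo} -> Rod = 4*3 = 12.
Iteration 3: components of {Rod} -> Cover = 12*1 = 12, Seal = 12*5 = 60.
Iteration 4: components of {Cover,Seal} -> Motor = 60*4 = 240.
Iteration 5: no further components; recursion stops.
Total rows emitted: 6.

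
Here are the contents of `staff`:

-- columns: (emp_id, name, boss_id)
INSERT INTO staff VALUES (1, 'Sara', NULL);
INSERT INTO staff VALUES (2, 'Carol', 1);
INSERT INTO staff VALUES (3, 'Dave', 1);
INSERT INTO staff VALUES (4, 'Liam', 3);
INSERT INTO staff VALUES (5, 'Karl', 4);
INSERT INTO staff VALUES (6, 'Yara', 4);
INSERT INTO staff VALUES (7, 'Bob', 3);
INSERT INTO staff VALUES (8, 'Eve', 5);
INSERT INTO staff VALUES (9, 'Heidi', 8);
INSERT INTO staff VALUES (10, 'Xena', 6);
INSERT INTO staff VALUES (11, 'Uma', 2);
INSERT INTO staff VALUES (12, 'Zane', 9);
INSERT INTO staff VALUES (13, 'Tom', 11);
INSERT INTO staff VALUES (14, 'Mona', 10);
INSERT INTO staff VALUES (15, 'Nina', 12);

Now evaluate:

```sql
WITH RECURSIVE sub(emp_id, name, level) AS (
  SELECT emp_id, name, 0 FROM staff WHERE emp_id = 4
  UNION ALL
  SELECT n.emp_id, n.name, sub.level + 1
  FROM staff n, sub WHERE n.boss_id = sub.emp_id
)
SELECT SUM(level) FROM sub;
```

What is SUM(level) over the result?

Base: emp_id=4 (Liam) at level 0.
Iteration 1: rows with boss_id in {4} -> Karl (id 5, level 1), Yara (id 6, level 1).
Iteration 2: rows with boss_id in {5,6} -> Eve (id 8, level 2), Xena (id 10, level 2).
Iteration 3: rows with boss_id in {8,10} -> Heidi (id 9, level 3), Mona (id 14, level 3).
Iteration 4: rows with boss_id in {9,14} -> Zane (id 12, level 4).
Iteration 5: rows with boss_id in {12} -> Nina (id 15, level 5).
Iteration 6: no rows with boss_id in {15}; recursion stops.
SUM(level) = 0 + 1 + 1 + 2 + 2 + 3 + 3 + 4 + 5 = 21.

21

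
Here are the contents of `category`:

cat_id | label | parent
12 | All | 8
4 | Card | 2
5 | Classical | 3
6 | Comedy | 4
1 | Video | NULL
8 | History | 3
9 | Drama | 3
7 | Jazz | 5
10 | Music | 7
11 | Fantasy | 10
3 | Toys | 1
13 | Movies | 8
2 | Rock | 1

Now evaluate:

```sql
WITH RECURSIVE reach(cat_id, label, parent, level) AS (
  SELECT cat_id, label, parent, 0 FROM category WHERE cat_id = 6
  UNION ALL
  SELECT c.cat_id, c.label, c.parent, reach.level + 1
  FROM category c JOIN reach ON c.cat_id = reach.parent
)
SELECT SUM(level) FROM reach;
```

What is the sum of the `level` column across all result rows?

6

Base: cat_id=6 (Comedy), parent=4, level 0.
Iteration 1: join on cat_id=4 -> Card (id 4, parent=2, level 1).
Iteration 2: join on cat_id=2 -> Rock (id 2, parent=1, level 2).
Iteration 3: join on cat_id=1 -> Video (id 1, parent=NULL, level 3).
Iteration 4: parent is NULL; no match; recursion stops.
SUM(level) = 0 + 1 + 2 + 3 = 6.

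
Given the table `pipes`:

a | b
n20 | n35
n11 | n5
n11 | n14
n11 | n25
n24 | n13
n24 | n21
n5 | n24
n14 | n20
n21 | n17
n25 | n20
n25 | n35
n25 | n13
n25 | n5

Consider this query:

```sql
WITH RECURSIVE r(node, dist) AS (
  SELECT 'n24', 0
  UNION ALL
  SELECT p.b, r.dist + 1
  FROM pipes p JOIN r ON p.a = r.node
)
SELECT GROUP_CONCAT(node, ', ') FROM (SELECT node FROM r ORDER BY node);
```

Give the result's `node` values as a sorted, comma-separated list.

n13, n17, n21, n24

Base: (n24, dist=0).
Iteration 1: edges from {n24} -> (n13, dist=1), (n21, dist=1).
Iteration 2: edges from {n13,n21} -> (n17, dist=2).
Iteration 3: no outgoing edges from {n17}; recursion stops.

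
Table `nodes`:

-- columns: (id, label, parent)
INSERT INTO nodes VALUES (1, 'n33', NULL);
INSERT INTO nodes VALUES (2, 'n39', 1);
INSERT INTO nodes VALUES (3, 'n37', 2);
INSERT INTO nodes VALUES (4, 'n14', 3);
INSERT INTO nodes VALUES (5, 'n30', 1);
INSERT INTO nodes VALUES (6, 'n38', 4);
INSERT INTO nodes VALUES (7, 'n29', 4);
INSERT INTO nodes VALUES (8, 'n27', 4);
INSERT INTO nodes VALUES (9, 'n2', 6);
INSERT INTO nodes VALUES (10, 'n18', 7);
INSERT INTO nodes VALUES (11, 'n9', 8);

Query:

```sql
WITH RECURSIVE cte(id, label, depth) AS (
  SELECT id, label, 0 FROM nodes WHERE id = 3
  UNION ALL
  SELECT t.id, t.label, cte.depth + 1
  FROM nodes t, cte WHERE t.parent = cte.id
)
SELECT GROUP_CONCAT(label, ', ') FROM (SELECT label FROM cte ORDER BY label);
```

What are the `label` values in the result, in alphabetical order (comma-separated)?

Base: id=3 (n37) at depth 0.
Iteration 1: rows with parent in {3} -> n14 (id 4, depth 1).
Iteration 2: rows with parent in {4} -> n38 (id 6, depth 2), n29 (id 7, depth 2), n27 (id 8, depth 2).
Iteration 3: rows with parent in {6,7,8} -> n2 (id 9, depth 3), n18 (id 10, depth 3), n9 (id 11, depth 3).
Iteration 4: no rows with parent in {9,10,11}; recursion stops.

n14, n18, n2, n27, n29, n37, n38, n9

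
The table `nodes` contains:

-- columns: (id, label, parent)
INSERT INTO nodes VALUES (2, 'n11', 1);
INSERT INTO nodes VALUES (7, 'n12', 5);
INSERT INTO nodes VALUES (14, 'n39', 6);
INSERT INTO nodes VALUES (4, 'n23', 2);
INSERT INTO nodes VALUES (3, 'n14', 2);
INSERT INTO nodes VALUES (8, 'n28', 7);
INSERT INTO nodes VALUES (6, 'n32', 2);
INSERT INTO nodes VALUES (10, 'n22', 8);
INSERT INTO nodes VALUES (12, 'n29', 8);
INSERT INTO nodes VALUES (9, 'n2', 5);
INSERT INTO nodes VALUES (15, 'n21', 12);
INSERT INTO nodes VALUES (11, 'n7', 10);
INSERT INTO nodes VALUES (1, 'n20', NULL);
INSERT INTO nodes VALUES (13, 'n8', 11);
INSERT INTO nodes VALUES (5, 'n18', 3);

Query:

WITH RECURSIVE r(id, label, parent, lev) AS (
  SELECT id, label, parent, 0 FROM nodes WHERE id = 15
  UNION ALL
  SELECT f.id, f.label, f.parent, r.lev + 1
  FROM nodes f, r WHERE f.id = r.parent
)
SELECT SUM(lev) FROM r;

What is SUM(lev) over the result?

Base: id=15 (n21), parent=12, lev 0.
Iteration 1: join on id=12 -> n29 (id 12, parent=8, lev 1).
Iteration 2: join on id=8 -> n28 (id 8, parent=7, lev 2).
Iteration 3: join on id=7 -> n12 (id 7, parent=5, lev 3).
Iteration 4: join on id=5 -> n18 (id 5, parent=3, lev 4).
Iteration 5: join on id=3 -> n14 (id 3, parent=2, lev 5).
Iteration 6: join on id=2 -> n11 (id 2, parent=1, lev 6).
Iteration 7: join on id=1 -> n20 (id 1, parent=NULL, lev 7).
Iteration 8: parent is NULL; no match; recursion stops.
SUM(lev) = 0 + 1 + 2 + 3 + 4 + 5 + 6 + 7 = 28.

28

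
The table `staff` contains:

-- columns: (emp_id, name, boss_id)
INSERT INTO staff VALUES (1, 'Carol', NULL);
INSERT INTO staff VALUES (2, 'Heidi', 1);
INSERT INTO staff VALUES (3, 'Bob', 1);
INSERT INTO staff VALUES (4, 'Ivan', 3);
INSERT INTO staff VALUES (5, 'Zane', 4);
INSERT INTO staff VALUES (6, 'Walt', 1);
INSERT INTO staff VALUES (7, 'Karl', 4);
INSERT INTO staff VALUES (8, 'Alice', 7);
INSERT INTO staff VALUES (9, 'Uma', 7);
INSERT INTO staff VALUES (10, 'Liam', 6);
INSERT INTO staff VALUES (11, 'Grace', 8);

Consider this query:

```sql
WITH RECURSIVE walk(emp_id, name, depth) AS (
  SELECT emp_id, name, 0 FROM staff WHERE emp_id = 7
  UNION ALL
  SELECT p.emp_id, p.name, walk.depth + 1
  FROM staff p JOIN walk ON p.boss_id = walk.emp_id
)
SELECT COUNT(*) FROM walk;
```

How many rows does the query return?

Base: emp_id=7 (Karl) at depth 0.
Iteration 1: rows with boss_id in {7} -> Alice (id 8, depth 1), Uma (id 9, depth 1).
Iteration 2: rows with boss_id in {8,9} -> Grace (id 11, depth 2).
Iteration 3: no rows with boss_id in {11}; recursion stops.
Total rows emitted: 4.

4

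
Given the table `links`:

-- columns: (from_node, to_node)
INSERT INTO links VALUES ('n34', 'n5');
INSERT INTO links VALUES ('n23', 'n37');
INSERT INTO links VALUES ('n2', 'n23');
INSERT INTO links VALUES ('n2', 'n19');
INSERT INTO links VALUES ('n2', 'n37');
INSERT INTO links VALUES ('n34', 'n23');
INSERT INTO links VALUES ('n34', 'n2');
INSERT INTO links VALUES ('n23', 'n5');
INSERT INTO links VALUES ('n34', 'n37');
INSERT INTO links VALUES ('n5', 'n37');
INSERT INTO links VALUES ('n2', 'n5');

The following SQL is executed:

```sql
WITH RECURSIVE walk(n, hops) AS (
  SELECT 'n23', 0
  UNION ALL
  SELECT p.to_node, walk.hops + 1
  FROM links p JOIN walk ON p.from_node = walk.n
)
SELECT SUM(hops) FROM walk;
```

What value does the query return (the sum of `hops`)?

4

Base: (n23, hops=0).
Iteration 1: edges from {n23} -> (n37, hops=1), (n5, hops=1).
Iteration 2: edges from {n37,n5} -> (n37, hops=2).
Iteration 3: no outgoing edges from {n37}; recursion stops.
SUM(hops) = 0 + 1 + 1 + 2 = 4.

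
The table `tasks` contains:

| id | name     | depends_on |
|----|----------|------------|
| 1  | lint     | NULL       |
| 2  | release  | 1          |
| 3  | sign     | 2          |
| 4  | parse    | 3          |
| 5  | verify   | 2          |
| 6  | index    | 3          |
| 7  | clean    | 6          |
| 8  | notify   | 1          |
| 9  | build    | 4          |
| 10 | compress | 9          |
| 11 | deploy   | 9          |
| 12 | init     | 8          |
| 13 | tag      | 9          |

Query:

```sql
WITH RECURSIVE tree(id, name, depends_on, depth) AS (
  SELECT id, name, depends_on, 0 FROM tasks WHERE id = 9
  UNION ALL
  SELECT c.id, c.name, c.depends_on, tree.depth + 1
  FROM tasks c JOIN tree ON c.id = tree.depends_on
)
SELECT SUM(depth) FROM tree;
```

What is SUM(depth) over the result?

Base: id=9 (build), depends_on=4, depth 0.
Iteration 1: join on id=4 -> parse (id 4, depends_on=3, depth 1).
Iteration 2: join on id=3 -> sign (id 3, depends_on=2, depth 2).
Iteration 3: join on id=2 -> release (id 2, depends_on=1, depth 3).
Iteration 4: join on id=1 -> lint (id 1, depends_on=NULL, depth 4).
Iteration 5: depends_on is NULL; no match; recursion stops.
SUM(depth) = 0 + 1 + 2 + 3 + 4 = 10.

10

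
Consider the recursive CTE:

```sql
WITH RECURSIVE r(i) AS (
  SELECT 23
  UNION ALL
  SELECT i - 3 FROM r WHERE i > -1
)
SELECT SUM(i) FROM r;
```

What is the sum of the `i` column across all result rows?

99

Base: i=23.
Iteration 1: 23 > -1 holds -> i = 23 - 3 = 20.
Iteration 2: 20 > -1 holds -> i = 20 - 3 = 17.
Iteration 3: 17 > -1 holds -> i = 17 - 3 = 14.
Iteration 4: 14 > -1 holds -> i = 14 - 3 = 11.
Iteration 5: 11 > -1 holds -> i = 11 - 3 = 8.
Iteration 6: 8 > -1 holds -> i = 8 - 3 = 5.
Iteration 7: 5 > -1 holds -> i = 5 - 3 = 2.
Iteration 8: 2 > -1 holds -> i = 2 - 3 = -1.
Iteration 9: -1 > -1 fails; recursion stops.
SUM(i) = 23 + 20 + 17 + 14 + 11 + 8 + 5 + 2 + -1 = 99.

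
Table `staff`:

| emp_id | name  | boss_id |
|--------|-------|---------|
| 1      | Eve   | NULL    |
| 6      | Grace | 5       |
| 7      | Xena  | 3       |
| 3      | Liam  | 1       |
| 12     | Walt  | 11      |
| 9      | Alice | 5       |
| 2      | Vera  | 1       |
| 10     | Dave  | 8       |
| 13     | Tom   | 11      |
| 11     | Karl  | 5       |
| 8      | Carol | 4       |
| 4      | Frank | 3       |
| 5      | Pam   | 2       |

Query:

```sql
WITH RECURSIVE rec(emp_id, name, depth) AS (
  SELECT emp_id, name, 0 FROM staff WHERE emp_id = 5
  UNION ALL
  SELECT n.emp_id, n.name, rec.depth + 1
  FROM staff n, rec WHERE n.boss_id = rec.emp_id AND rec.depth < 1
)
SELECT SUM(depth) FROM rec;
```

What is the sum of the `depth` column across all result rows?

3

Base: emp_id=5 (Pam) at depth 0.
Iteration 1: rows with boss_id in {5} -> Grace (id 6, depth 1), Alice (id 9, depth 1), Karl (id 11, depth 1).
Iteration 2: depth < 1 fails for all current rows; recursion stops.
SUM(depth) = 0 + 1 + 1 + 1 = 3.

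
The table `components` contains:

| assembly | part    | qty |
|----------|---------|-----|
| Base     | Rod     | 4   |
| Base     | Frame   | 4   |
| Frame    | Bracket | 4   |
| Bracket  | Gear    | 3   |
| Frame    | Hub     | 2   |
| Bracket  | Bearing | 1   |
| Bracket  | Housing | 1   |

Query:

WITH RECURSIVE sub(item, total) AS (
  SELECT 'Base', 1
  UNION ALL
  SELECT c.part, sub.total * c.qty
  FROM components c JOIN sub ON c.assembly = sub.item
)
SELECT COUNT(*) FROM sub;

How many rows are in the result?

8

Base: (Base, total=1).
Iteration 1: components of {Base} -> Frame = 1*4 = 4, Rod = 1*4 = 4.
Iteration 2: components of {Frame,Rod} -> Bracket = 4*4 = 16, Hub = 4*2 = 8.
Iteration 3: components of {Bracket,Hub} -> Bearing = 16*1 = 16, Gear = 16*3 = 48, Housing = 16*1 = 16.
Iteration 4: no further components; recursion stops.
Total rows emitted: 8.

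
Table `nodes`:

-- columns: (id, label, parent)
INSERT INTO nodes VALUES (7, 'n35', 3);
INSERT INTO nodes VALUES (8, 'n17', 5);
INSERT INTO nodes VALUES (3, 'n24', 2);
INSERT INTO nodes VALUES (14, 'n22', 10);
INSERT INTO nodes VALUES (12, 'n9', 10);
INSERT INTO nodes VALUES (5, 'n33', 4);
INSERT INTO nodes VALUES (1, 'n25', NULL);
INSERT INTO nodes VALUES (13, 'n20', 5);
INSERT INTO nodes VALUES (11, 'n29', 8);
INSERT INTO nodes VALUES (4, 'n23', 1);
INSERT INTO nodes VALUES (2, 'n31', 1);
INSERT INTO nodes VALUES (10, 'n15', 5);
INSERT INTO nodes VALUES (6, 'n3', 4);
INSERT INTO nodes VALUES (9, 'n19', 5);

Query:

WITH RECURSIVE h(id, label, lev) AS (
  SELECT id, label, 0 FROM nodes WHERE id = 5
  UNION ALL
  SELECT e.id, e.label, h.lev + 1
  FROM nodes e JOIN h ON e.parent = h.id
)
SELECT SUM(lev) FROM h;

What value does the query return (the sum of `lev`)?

10

Base: id=5 (n33) at lev 0.
Iteration 1: rows with parent in {5} -> n17 (id 8, lev 1), n19 (id 9, lev 1), n15 (id 10, lev 1), n20 (id 13, lev 1).
Iteration 2: rows with parent in {8,9,10,13} -> n29 (id 11, lev 2), n9 (id 12, lev 2), n22 (id 14, lev 2).
Iteration 3: no rows with parent in {11,12,14}; recursion stops.
SUM(lev) = 0 + 1 + 1 + 1 + 1 + 2 + 2 + 2 = 10.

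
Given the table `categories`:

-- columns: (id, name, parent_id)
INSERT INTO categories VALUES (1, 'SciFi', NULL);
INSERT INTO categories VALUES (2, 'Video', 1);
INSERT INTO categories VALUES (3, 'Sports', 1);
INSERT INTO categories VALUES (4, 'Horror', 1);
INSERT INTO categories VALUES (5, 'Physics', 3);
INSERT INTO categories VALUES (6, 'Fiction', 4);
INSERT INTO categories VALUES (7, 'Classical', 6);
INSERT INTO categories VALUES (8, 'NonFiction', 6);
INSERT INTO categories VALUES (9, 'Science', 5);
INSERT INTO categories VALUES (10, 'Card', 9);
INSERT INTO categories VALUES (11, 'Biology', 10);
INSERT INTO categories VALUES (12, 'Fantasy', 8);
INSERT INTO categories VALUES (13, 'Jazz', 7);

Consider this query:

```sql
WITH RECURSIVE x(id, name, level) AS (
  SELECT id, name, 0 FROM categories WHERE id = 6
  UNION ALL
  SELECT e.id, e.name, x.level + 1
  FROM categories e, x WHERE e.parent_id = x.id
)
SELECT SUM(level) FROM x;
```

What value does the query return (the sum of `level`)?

6

Base: id=6 (Fiction) at level 0.
Iteration 1: rows with parent_id in {6} -> Classical (id 7, level 1), NonFiction (id 8, level 1).
Iteration 2: rows with parent_id in {7,8} -> Fantasy (id 12, level 2), Jazz (id 13, level 2).
Iteration 3: no rows with parent_id in {12,13}; recursion stops.
SUM(level) = 0 + 1 + 1 + 2 + 2 = 6.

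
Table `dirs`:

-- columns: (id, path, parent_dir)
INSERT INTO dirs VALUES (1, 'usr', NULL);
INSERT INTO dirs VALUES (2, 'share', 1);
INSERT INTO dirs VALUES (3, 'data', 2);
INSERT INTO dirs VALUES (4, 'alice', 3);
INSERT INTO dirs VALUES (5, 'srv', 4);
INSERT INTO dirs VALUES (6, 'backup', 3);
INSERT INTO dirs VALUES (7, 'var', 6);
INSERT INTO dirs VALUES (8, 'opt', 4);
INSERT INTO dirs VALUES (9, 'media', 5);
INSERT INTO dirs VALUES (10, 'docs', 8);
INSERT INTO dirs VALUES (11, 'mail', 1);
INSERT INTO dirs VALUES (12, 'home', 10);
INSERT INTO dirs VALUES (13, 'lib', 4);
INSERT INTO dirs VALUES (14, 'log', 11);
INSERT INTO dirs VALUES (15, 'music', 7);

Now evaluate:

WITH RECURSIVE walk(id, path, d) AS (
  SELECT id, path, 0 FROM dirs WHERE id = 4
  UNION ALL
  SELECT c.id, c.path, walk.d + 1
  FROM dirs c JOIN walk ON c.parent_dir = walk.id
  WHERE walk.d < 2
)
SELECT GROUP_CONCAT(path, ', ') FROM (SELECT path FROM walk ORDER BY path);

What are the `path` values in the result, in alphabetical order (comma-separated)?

Base: id=4 (alice) at d 0.
Iteration 1: rows with parent_dir in {4} -> srv (id 5, d 1), opt (id 8, d 1), lib (id 13, d 1).
Iteration 2: rows with parent_dir in {5,8,13} -> media (id 9, d 2), docs (id 10, d 2).
Iteration 3: d < 2 fails for all current rows; recursion stops.

alice, docs, lib, media, opt, srv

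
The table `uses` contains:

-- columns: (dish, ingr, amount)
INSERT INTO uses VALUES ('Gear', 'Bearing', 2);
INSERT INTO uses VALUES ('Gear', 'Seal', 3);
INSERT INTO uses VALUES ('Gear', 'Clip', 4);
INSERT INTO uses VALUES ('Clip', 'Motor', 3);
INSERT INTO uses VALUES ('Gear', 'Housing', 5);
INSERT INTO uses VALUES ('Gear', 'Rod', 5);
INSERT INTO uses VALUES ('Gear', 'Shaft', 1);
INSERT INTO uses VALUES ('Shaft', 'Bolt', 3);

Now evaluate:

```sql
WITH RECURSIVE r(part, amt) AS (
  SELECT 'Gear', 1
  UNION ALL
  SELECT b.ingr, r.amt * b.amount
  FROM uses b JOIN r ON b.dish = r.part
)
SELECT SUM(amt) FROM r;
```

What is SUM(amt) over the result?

Base: (Gear, amt=1).
Iteration 1: components of {Gear} -> Bearing = 1*2 = 2, Clip = 1*4 = 4, Housing = 1*5 = 5, Rod = 1*5 = 5, Seal = 1*3 = 3, Shaft = 1*1 = 1.
Iteration 2: components of {Bearing,Clip,Housing,Rod,Seal,Shaft} -> Bolt = 1*3 = 3, Motor = 4*3 = 12.
Iteration 3: no further components; recursion stops.
SUM(amt) = 1 + 2 + 3 + 4 + 5 + 5 + 1 + 12 + 3 = 36.

36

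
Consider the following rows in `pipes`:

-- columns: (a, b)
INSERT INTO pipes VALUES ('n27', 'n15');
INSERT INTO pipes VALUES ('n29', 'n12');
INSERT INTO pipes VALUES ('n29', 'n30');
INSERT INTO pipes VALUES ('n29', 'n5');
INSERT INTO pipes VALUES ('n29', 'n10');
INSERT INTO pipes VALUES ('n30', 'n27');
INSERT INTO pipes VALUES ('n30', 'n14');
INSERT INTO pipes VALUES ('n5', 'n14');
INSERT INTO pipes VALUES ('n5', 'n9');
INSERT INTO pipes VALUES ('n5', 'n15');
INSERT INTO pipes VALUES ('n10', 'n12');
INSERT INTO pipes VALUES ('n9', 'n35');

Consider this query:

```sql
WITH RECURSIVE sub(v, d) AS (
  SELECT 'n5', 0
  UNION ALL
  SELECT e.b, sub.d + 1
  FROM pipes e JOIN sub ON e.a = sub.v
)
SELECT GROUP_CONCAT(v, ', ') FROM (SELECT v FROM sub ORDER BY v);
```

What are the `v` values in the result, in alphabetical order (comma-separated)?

n14, n15, n35, n5, n9

Base: (n5, d=0).
Iteration 1: edges from {n5} -> (n14, d=1), (n15, d=1), (n9, d=1).
Iteration 2: edges from {n14,n15,n9} -> (n35, d=2).
Iteration 3: no outgoing edges from {n35}; recursion stops.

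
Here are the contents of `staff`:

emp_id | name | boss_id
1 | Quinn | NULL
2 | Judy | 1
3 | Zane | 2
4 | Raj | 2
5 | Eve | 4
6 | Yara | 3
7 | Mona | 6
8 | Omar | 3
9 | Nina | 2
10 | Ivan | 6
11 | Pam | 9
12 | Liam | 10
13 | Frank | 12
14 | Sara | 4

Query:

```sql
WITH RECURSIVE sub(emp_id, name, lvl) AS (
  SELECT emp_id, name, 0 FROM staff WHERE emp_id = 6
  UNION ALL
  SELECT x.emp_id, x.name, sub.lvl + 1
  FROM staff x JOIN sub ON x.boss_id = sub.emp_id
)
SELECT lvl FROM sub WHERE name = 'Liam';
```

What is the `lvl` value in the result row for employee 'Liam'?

2

Base: emp_id=6 (Yara) at lvl 0.
Iteration 1: rows with boss_id in {6} -> Mona (id 7, lvl 1), Ivan (id 10, lvl 1).
Iteration 2: rows with boss_id in {7,10} -> Liam (id 12, lvl 2).
Iteration 3: rows with boss_id in {12} -> Frank (id 13, lvl 3).
Iteration 4: no rows with boss_id in {13}; recursion stops.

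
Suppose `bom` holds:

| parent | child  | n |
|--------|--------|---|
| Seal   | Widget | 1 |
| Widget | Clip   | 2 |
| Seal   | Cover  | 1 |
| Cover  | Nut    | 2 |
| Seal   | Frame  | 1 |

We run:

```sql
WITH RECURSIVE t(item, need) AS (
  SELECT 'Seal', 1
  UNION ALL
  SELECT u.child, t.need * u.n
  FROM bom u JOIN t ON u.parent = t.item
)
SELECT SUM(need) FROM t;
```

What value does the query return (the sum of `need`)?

8

Base: (Seal, need=1).
Iteration 1: components of {Seal} -> Cover = 1*1 = 1, Frame = 1*1 = 1, Widget = 1*1 = 1.
Iteration 2: components of {Cover,Frame,Widget} -> Clip = 1*2 = 2, Nut = 1*2 = 2.
Iteration 3: no further components; recursion stops.
SUM(need) = 1 + 1 + 1 + 1 + 2 + 2 = 8.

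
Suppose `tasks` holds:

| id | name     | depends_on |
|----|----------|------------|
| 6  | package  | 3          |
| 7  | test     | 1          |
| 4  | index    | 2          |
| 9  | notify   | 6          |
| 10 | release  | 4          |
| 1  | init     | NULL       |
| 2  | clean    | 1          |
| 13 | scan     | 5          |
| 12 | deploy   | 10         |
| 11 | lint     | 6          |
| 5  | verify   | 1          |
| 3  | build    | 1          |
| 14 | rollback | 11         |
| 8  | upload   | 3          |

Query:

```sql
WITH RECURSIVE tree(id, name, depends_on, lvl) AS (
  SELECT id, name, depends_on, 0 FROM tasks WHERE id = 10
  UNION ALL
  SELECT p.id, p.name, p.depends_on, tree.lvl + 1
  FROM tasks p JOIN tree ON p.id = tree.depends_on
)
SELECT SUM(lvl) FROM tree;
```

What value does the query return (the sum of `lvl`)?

6

Base: id=10 (release), depends_on=4, lvl 0.
Iteration 1: join on id=4 -> index (id 4, depends_on=2, lvl 1).
Iteration 2: join on id=2 -> clean (id 2, depends_on=1, lvl 2).
Iteration 3: join on id=1 -> init (id 1, depends_on=NULL, lvl 3).
Iteration 4: depends_on is NULL; no match; recursion stops.
SUM(lvl) = 0 + 1 + 2 + 3 = 6.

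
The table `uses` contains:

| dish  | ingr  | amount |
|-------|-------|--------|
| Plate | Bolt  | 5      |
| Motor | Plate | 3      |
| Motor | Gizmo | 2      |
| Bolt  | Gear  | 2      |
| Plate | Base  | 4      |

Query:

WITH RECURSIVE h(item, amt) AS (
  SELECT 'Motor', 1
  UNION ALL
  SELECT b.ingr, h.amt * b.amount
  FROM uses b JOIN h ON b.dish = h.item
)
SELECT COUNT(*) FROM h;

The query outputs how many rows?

6

Base: (Motor, amt=1).
Iteration 1: components of {Motor} -> Gizmo = 1*2 = 2, Plate = 1*3 = 3.
Iteration 2: components of {Gizmo,Plate} -> Base = 3*4 = 12, Bolt = 3*5 = 15.
Iteration 3: components of {Base,Bolt} -> Gear = 15*2 = 30.
Iteration 4: no further components; recursion stops.
Total rows emitted: 6.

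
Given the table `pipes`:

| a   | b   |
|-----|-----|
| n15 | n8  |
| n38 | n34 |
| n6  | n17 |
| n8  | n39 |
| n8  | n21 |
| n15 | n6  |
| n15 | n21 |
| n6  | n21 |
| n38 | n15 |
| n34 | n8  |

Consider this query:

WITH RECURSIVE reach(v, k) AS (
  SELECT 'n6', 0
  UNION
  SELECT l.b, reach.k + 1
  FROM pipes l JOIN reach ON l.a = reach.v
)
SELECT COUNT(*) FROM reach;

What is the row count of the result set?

Base: (n6, k=0).
Iteration 1: edges from {n6} -> (n17, k=1), (n21, k=1).
Iteration 2: no outgoing edges from {n17,n21}; recursion stops.
Total rows emitted: 3.

3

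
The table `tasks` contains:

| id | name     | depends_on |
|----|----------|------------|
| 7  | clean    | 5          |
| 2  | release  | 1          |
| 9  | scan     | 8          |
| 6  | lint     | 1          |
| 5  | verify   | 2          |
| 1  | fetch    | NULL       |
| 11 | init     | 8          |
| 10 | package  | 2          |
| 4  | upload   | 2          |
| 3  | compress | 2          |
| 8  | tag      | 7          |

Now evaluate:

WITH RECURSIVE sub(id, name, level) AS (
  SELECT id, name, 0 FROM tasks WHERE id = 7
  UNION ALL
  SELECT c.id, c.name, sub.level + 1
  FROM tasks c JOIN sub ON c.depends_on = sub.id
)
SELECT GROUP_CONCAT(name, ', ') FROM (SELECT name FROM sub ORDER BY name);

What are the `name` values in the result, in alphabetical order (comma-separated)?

Base: id=7 (clean) at level 0.
Iteration 1: rows with depends_on in {7} -> tag (id 8, level 1).
Iteration 2: rows with depends_on in {8} -> scan (id 9, level 2), init (id 11, level 2).
Iteration 3: no rows with depends_on in {9,11}; recursion stops.

clean, init, scan, tag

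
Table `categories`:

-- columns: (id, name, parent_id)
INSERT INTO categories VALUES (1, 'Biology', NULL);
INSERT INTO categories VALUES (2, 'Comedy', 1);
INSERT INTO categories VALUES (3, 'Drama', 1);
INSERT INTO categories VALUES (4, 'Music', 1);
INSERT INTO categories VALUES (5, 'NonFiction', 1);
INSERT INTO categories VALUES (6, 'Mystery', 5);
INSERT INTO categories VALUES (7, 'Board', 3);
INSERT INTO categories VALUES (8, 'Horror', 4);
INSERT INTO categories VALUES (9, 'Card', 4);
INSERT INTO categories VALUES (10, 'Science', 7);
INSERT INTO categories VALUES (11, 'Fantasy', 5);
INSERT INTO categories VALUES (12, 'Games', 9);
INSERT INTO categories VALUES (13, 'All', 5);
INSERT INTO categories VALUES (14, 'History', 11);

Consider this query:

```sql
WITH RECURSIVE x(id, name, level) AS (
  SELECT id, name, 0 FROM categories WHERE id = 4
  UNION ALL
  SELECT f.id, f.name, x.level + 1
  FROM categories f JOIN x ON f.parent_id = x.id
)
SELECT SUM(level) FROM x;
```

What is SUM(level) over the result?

4

Base: id=4 (Music) at level 0.
Iteration 1: rows with parent_id in {4} -> Horror (id 8, level 1), Card (id 9, level 1).
Iteration 2: rows with parent_id in {8,9} -> Games (id 12, level 2).
Iteration 3: no rows with parent_id in {12}; recursion stops.
SUM(level) = 0 + 1 + 1 + 2 = 4.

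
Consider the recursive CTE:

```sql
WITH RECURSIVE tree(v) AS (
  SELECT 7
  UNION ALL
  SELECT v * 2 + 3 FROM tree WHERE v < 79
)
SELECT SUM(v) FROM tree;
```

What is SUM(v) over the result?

Base: v=7.
Iteration 1: 7 < 79 holds -> v = 7 * 2 + 3 = 17.
Iteration 2: 17 < 79 holds -> v = 17 * 2 + 3 = 37.
Iteration 3: 37 < 79 holds -> v = 37 * 2 + 3 = 77.
Iteration 4: 77 < 79 holds -> v = 77 * 2 + 3 = 157.
Iteration 5: 157 < 79 fails; recursion stops.
SUM(v) = 7 + 17 + 37 + 77 + 157 = 295.

295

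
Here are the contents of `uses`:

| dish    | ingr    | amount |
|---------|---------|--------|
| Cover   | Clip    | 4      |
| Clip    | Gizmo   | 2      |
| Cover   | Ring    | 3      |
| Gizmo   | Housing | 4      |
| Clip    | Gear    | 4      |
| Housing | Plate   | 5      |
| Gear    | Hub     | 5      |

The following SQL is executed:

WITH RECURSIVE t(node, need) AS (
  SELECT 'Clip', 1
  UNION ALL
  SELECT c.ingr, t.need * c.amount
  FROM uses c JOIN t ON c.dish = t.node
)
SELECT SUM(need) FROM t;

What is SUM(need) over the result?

75

Base: (Clip, need=1).
Iteration 1: components of {Clip} -> Gear = 1*4 = 4, Gizmo = 1*2 = 2.
Iteration 2: components of {Gear,Gizmo} -> Housing = 2*4 = 8, Hub = 4*5 = 20.
Iteration 3: components of {Housing,Hub} -> Plate = 8*5 = 40.
Iteration 4: no further components; recursion stops.
SUM(need) = 1 + 2 + 4 + 8 + 20 + 40 = 75.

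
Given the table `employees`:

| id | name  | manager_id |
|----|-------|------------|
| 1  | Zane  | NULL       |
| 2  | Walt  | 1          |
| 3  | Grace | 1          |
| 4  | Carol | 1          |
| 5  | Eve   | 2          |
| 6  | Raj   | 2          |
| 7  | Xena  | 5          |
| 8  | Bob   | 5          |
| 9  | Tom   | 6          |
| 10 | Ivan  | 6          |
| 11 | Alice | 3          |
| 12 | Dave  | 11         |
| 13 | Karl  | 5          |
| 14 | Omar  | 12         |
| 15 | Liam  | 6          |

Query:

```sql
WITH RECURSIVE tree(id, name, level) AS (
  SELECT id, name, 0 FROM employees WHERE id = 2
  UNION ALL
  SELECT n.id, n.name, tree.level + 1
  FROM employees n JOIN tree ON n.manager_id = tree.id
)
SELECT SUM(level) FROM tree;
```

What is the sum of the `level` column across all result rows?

14

Base: id=2 (Walt) at level 0.
Iteration 1: rows with manager_id in {2} -> Eve (id 5, level 1), Raj (id 6, level 1).
Iteration 2: rows with manager_id in {5,6} -> Xena (id 7, level 2), Bob (id 8, level 2), Tom (id 9, level 2), Ivan (id 10, level 2), Karl (id 13, level 2), Liam (id 15, level 2).
Iteration 3: no rows with manager_id in {7,8,9,10,13,15}; recursion stops.
SUM(level) = 0 + 1 + 1 + 2 + 2 + 2 + 2 + 2 + 2 = 14.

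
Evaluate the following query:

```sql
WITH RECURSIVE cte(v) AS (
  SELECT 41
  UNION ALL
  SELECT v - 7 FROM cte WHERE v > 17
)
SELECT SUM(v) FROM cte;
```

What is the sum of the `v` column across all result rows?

Base: v=41.
Iteration 1: 41 > 17 holds -> v = 41 - 7 = 34.
Iteration 2: 34 > 17 holds -> v = 34 - 7 = 27.
Iteration 3: 27 > 17 holds -> v = 27 - 7 = 20.
Iteration 4: 20 > 17 holds -> v = 20 - 7 = 13.
Iteration 5: 13 > 17 fails; recursion stops.
SUM(v) = 41 + 34 + 27 + 20 + 13 = 135.

135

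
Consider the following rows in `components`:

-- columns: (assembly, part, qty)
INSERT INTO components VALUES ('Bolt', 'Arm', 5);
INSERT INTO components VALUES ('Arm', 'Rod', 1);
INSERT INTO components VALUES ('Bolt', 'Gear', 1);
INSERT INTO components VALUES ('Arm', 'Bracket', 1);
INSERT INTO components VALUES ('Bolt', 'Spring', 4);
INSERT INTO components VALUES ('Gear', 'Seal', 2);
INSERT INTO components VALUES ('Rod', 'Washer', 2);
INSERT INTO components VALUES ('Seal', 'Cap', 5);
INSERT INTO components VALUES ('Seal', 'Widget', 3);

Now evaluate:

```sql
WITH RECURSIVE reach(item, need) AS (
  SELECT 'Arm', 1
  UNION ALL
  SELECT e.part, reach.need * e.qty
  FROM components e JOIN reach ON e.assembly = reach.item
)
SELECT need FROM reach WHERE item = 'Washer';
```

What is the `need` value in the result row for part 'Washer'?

Base: (Arm, need=1).
Iteration 1: components of {Arm} -> Bracket = 1*1 = 1, Rod = 1*1 = 1.
Iteration 2: components of {Bracket,Rod} -> Washer = 1*2 = 2.
Iteration 3: no further components; recursion stops.

2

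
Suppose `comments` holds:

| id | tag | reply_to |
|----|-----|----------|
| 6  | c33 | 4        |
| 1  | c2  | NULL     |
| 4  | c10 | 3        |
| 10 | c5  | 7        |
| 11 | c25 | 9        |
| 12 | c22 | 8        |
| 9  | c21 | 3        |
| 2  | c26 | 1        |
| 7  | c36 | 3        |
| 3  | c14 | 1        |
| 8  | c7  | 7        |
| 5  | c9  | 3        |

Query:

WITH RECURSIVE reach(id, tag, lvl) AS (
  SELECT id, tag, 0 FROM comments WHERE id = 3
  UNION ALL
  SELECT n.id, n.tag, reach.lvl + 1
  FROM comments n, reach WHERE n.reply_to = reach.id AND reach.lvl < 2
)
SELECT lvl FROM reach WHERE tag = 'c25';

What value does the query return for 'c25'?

Base: id=3 (c14) at lvl 0.
Iteration 1: rows with reply_to in {3} -> c10 (id 4, lvl 1), c9 (id 5, lvl 1), c36 (id 7, lvl 1), c21 (id 9, lvl 1).
Iteration 2: rows with reply_to in {4,5,7,9} -> c33 (id 6, lvl 2), c7 (id 8, lvl 2), c5 (id 10, lvl 2), c25 (id 11, lvl 2).
Iteration 3: lvl < 2 fails for all current rows; recursion stops.

2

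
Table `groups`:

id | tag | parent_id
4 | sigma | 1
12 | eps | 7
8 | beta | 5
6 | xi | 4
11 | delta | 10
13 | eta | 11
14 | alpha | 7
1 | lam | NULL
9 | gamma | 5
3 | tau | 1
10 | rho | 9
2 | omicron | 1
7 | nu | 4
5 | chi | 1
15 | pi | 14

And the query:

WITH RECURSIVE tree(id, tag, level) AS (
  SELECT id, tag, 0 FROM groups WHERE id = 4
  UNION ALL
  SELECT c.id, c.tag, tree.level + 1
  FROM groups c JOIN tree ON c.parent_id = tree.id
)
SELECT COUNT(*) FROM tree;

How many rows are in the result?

6

Base: id=4 (sigma) at level 0.
Iteration 1: rows with parent_id in {4} -> xi (id 6, level 1), nu (id 7, level 1).
Iteration 2: rows with parent_id in {6,7} -> eps (id 12, level 2), alpha (id 14, level 2).
Iteration 3: rows with parent_id in {12,14} -> pi (id 15, level 3).
Iteration 4: no rows with parent_id in {15}; recursion stops.
Total rows emitted: 6.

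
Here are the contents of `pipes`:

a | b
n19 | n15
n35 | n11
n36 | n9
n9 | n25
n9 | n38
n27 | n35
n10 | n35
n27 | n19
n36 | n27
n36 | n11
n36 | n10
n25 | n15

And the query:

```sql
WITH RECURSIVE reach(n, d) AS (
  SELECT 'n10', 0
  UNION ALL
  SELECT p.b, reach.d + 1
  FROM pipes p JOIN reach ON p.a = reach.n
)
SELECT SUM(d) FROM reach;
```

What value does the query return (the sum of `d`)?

Base: (n10, d=0).
Iteration 1: edges from {n10} -> (n35, d=1).
Iteration 2: edges from {n35} -> (n11, d=2).
Iteration 3: no outgoing edges from {n11}; recursion stops.
SUM(d) = 0 + 1 + 2 = 3.

3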